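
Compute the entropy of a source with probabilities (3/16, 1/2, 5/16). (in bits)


H = -sum(p_i * log2(p_i)). Terms: -(3/16)*log2(3/16) = 0.452820; -(1/2)*log2(1/2) = 0.500000; -(5/16)*log2(5/16) = 0.524397. H = 0.452820 + 0.500000 + 0.524397 = 1.4772

1.4772 bits


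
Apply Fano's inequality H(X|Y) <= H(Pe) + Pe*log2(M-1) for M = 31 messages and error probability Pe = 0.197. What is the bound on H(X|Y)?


H(Pe) = -Pe*log2(Pe) - (1-Pe)*log2(1-Pe) = -0.197*log2(0.197) - 0.803*log2(0.803) = 0.461715 + 0.254172 = 0.7159. Pe*log2(M-1) = 0.197*log2(30) = 0.966657. Bound = H(Pe) + Pe*log2(M-1) = 0.461715 + 0.254172 + 0.966657 = 1.6825

1.6825 bits


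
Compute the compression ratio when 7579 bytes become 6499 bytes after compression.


Ratio = original / compressed = 7579 / 6499 = 1.1662

1.1662


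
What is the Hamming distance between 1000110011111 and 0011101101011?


Count differing positions: ^ . ^ ^ . ^ ^ ^ ^ . ^ . . = 8 differences

8


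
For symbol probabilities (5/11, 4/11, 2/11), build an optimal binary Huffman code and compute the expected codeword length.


Huffman construction (repeatedly merge the two least-probable nodes; each merge adds 1 bit to every symbol beneath it): 2/11 + 4/11 = 6/11; 5/11 + 6/11 = 1. Resulting codeword lengths (in the order the probabilities were given): (1, 2, 2). L_avg = sum(p_i * l_i) = 5/11*1 + 4/11*2 + 2/11*2 = 17/11 = 1.5455

1.5455 bits


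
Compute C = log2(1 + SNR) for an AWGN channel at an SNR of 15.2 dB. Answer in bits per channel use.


SNR_linear = 10^(15.2/10) = 33.1131; C = log2(1 + SNR_linear) = log2(1 + 33.1131) = 5.0923

5.0923 bits/channel use


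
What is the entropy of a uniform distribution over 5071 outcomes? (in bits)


H = log2(n) = log2(5071) = 12.3081

12.3081 bits


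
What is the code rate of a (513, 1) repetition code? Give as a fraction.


Rate = k/n = 1/513

1/513


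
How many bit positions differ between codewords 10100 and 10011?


Count differing positions: . . ^ ^ ^ = 3 differences

3


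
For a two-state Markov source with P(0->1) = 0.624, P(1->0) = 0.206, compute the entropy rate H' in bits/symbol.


Stationary distribution: pi_0 = p10/(p01+p10) = 0.2482, pi_1 = 0.7518. Entropy rate H' = pi_0*H(p01) + pi_1*H(p10) = 0.2482*0.9552 + 0.7518*0.7338 = 0.7887

0.7887 bits/symbol


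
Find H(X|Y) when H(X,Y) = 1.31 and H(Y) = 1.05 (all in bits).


H(X|Y) = H(X,Y) - H(Y) = 1.31 - 1.05 = 0.26

0.26 bits


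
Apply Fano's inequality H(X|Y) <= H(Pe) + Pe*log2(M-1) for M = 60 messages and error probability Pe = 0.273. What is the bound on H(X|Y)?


H(Pe) = -Pe*log2(Pe) - (1-Pe)*log2(1-Pe) = -0.273*log2(0.273) - 0.727*log2(0.727) = 0.511336 + 0.334400 = 0.8457. Pe*log2(M-1) = 0.273*log2(59) = 1.605962. Bound = H(Pe) + Pe*log2(M-1) = 0.511336 + 0.334400 + 1.605962 = 2.4517

2.4517 bits


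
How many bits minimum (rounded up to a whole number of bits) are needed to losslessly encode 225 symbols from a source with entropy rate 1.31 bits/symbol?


Minimum bits >= n * H = 225 * 1.31 = 294.75, rounded up to a whole number of bits = 295

295 bits


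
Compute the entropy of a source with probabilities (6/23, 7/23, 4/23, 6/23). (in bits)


H = -sum(p_i * log2(p_i)). Terms: -(6/23)*log2(6/23) = 0.505722; -(7/23)*log2(7/23) = 0.522324; -(4/23)*log2(4/23) = 0.438880; -(6/23)*log2(6/23) = 0.505722. H = 0.505722 + 0.522324 + 0.438880 + 0.505722 = 1.9726

1.9726 bits


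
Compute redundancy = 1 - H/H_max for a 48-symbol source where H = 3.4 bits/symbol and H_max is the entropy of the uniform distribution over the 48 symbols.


H_max = log2(K) = log2(48) = 5.585 bits/symbol. Redundancy = 1 - H/H_max = 1 - 3.4/5.585 = 1 - 0.6088 = 0.3912

0.3912


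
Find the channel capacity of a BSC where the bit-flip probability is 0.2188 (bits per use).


H(p) = -p*log2(p) - (1-p)*log2(1-p) = -0.2188*log2(0.2188) - 0.7812*log2(0.7812) = 0.479679 + 0.278292 = 0.758. C = 1 - H(p) = 1 - 0.758 = 0.242

0.242 bits


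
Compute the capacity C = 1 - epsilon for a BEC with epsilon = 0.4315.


C = 1 - epsilon = 1 - 0.4315 = 0.5685

0.5685 bits


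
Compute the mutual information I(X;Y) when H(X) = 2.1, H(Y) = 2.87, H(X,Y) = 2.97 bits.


I(X;Y) = H(X) + H(Y) - H(X,Y) = 2.1 + 2.87 - 2.97 = 2.0

2.0 bits


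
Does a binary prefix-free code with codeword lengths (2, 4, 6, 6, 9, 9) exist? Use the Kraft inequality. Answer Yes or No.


Kraft sum = sum(2^(-l_i)) = 0.3477, need <= 1. Result: satisfied (a binary prefix-free code with these lengths exists)

Yes


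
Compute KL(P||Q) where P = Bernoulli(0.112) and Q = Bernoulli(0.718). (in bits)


KL = p*log2(p/q) + (1-p)*log2((1-p)/(1-q)) = 0.112*log2(0.112/0.718) + 0.888*log2(0.888/0.282) = 1.1693

1.1693 bits


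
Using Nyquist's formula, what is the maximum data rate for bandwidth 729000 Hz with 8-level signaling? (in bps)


Rate = 2 * B * log2(M) = 2 * 729000 * 3.0 = 4374000.0

4374000.0 bps


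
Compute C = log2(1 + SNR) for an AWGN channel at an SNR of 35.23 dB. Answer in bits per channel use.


SNR_linear = 10^(35.23/10) = 3334.2641; C = log2(1 + SNR_linear) = log2(1 + 3334.2641) = 11.7036

11.7036 bits/channel use


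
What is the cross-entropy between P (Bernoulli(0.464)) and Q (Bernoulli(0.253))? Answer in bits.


H(P,Q) = -p*log2(q) - (1-p)*log2(1-q). -0.464*log2(0.253) = 0.920015; -0.536*log2(0.747) = 0.225559. H(P,Q) = 0.920015 + 0.225559 = 1.1456

1.1456 bits


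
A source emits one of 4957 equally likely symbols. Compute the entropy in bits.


H = log2(n) = log2(4957) = 12.2753

12.2753 bits


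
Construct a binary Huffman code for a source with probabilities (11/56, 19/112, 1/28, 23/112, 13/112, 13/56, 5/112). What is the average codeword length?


Huffman construction (repeatedly merge the two least-probable nodes; each merge adds 1 bit to every symbol beneath it): 1/28 + 5/112 = 9/112; 9/112 + 13/112 = 11/56; 19/112 + 11/56 = 41/112; 11/56 + 23/112 = 45/112; 13/56 + 41/112 = 67/112; 45/112 + 67/112 = 1. Resulting codeword lengths (in the order the probabilities were given): (3, 3, 4, 2, 3, 2, 4). L_avg = sum(p_i * l_i) = 11/56*3 + 19/112*3 + 1/28*4 + 23/112*2 + 13/112*3 + 13/56*2 + 5/112*4 = 37/14 = 2.6429

2.6429 bits


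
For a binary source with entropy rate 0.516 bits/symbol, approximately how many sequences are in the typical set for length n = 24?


log2|A_typical| = nH = 24 * 0.516 = 12.384, so |A_typical| ~ 2^12.384 = 5.345e+03

5.345e+03


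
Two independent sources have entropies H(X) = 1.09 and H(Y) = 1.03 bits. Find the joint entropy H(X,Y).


For independent variables, H(X,Y) = H(X) + H(Y) = 1.09 + 1.03 = 2.12

2.12 bits


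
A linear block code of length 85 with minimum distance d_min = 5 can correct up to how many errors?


Correction capability = floor((d-1)/2) = floor((5-1)/2) = 2

2 errors


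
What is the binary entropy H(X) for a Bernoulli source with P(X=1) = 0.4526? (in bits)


H = -p*log2(p) - (1-p)*log2(1-p). -0.4526*log2(0.4526) = 0.517635; -0.5474*log2(0.5474) = 0.475873. H = 0.517635 + 0.475873 = 0.9935

0.9935 bits


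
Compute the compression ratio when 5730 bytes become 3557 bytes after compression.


Ratio = original / compressed = 5730 / 3557 = 1.6109

1.6109


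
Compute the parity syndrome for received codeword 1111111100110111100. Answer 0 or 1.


Syndrome = XOR of all bits = 1 XOR 1 XOR 1 XOR 1 XOR 1 XOR 1 XOR 1 XOR 1 XOR 0 XOR 0 XOR 1 XOR 1 XOR 0 XOR 1 XOR 1 XOR 1 XOR 1 XOR 0 XOR 0 = 0

0


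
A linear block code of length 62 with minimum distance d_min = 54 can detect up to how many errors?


Detection capability = d_min - 1 = 54 - 1 = 53

53 errors


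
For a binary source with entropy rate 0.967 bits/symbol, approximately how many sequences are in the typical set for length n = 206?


log2|A_typical| = nH = 206 * 0.967 = 199.202, so |A_typical| ~ 2^199.202 = 9.242e+59

9.242e+59


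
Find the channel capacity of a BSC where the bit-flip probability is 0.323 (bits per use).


H(p) = -p*log2(p) - (1-p)*log2(1-p) = -0.323*log2(0.323) - 0.677*log2(0.677) = 0.526617 + 0.380997 = 0.9076. C = 1 - H(p) = 1 - 0.9076 = 0.0924

0.0924 bits


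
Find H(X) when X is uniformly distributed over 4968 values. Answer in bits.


H = log2(n) = log2(4968) = 12.2784

12.2784 bits


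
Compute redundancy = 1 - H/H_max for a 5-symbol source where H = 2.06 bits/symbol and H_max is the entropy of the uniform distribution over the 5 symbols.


H_max = log2(K) = log2(5) = 2.3219 bits/symbol. Redundancy = 1 - H/H_max = 1 - 2.06/2.3219 = 1 - 0.8872 = 0.1128

0.1128


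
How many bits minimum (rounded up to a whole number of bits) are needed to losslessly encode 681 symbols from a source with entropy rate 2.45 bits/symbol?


Minimum bits >= n * H = 681 * 2.45 = 1668.45, rounded up to a whole number of bits = 1669

1669 bits


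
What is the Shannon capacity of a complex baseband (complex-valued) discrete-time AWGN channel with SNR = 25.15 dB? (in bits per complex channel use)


SNR_linear = 10^(25.15/10) = 327.3407; C = log2(1 + SNR_linear) = log2(1 + 327.3407) = 8.359

8.359 bits/channel use


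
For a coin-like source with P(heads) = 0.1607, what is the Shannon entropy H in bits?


H = -p*log2(p) - (1-p)*log2(1-p). -0.1607*log2(0.1607) = 0.423856; -0.8393*log2(0.8393) = 0.212126. H = 0.423856 + 0.212126 = 0.636

0.636 bits


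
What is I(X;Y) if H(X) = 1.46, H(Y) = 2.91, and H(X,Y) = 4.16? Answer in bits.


I(X;Y) = H(X) + H(Y) - H(X,Y) = 1.46 + 2.91 - 4.16 = 0.21

0.21 bits


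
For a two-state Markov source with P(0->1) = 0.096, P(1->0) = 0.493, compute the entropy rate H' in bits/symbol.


Stationary distribution: pi_0 = p10/(p01+p10) = 0.837, pi_1 = 0.163. Entropy rate H' = pi_0*H(p01) + pi_1*H(p10) = 0.837*0.4562 + 0.163*0.9999 = 0.5448

0.5448 bits/symbol


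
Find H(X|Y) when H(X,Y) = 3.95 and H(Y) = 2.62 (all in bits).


H(X|Y) = H(X,Y) - H(Y) = 3.95 - 2.62 = 1.33

1.33 bits


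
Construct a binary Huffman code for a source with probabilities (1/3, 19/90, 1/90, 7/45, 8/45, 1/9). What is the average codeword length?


Huffman construction (repeatedly merge the two least-probable nodes; each merge adds 1 bit to every symbol beneath it): 1/90 + 1/9 = 11/90; 11/90 + 7/45 = 5/18; 8/45 + 19/90 = 7/18; 5/18 + 1/3 = 11/18; 7/18 + 11/18 = 1. Resulting codeword lengths (in the order the probabilities were given): (2, 2, 4, 3, 2, 4). L_avg = sum(p_i * l_i) = 1/3*2 + 19/90*2 + 1/90*4 + 7/45*3 + 8/45*2 + 1/9*4 = 12/5 = 2.4

2.4 bits


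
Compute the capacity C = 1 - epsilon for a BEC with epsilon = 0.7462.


C = 1 - epsilon = 1 - 0.7462 = 0.2538

0.2538 bits


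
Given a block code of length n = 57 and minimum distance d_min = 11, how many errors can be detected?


Detection capability = d_min - 1 = 11 - 1 = 10

10 errors


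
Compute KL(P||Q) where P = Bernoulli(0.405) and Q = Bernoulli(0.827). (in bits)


KL = p*log2(p/q) + (1-p)*log2((1-p)/(1-q)) = 0.405*log2(0.405/0.827) + 0.595*log2(0.595/0.173) = 0.6432

0.6432 bits


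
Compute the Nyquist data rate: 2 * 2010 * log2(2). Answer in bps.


Rate = 2 * B * log2(M) = 2 * 2010 * 1.0 = 4020.0

4020.0 bps


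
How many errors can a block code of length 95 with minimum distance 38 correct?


Correction capability = floor((d-1)/2) = floor((38-1)/2) = 18

18 errors


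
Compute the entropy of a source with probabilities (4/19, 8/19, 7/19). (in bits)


H = -sum(p_i * log2(p_i)). Terms: -(4/19)*log2(4/19) = 0.473248; -(8/19)*log2(8/19) = 0.525443; -(7/19)*log2(7/19) = 0.530737. H = 0.473248 + 0.525443 + 0.530737 = 1.5294

1.5294 bits


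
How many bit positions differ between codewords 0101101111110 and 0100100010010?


Count differing positions: . . . ^ . . ^ ^ . ^ ^ . . = 5 differences

5


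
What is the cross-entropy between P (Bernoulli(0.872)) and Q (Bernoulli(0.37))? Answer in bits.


H(P,Q) = -p*log2(q) - (1-p)*log2(1-q). -0.872*log2(0.37) = 1.250799; -0.128*log2(0.63) = 0.085322. H(P,Q) = 1.250799 + 0.085322 = 1.3361

1.3361 bits


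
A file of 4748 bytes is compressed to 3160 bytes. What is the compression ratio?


Ratio = original / compressed = 4748 / 3160 = 1.5025

1.5025


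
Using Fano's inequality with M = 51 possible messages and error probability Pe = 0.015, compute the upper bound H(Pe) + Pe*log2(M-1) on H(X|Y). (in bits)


H(Pe) = -Pe*log2(Pe) - (1-Pe)*log2(1-Pe) = -0.015*log2(0.015) - 0.985*log2(0.985) = 0.090883 + 0.021477 = 0.1124. Pe*log2(M-1) = 0.015*log2(50) = 0.084658. Bound = H(Pe) + Pe*log2(M-1) = 0.090883 + 0.021477 + 0.084658 = 0.197

0.197 bits


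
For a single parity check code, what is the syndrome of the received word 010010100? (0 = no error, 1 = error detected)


Syndrome = XOR of all bits = 0 XOR 1 XOR 0 XOR 0 XOR 1 XOR 0 XOR 1 XOR 0 XOR 0 = 1

1


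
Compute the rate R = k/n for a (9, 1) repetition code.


Rate = k/n = 1/9

1/9


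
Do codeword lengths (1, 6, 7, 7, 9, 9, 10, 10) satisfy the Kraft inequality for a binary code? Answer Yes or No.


Kraft sum = sum(2^(-l_i)) = 0.5371, need <= 1. Result: satisfied (a binary prefix-free code with these lengths exists)

Yes


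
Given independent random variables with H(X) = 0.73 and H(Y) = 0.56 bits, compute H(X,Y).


For independent variables, H(X,Y) = H(X) + H(Y) = 0.73 + 0.56 = 1.29

1.29 bits


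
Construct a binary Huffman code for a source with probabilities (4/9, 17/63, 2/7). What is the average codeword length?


Huffman construction (repeatedly merge the two least-probable nodes; each merge adds 1 bit to every symbol beneath it): 17/63 + 2/7 = 5/9; 4/9 + 5/9 = 1. Resulting codeword lengths (in the order the probabilities were given): (1, 2, 2). L_avg = sum(p_i * l_i) = 4/9*1 + 17/63*2 + 2/7*2 = 14/9 = 1.5556

1.5556 bits


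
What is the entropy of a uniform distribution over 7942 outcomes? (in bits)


H = log2(n) = log2(7942) = 12.9553

12.9553 bits


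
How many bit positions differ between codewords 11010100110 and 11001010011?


Count differing positions: . . . ^ ^ ^ ^ . ^ . ^ = 6 differences

6


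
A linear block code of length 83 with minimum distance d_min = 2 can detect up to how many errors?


Detection capability = d_min - 1 = 2 - 1 = 1

1 errors


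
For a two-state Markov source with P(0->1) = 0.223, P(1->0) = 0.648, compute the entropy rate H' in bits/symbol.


Stationary distribution: pi_0 = p10/(p01+p10) = 0.744, pi_1 = 0.256. Entropy rate H' = pi_0*H(p01) + pi_1*H(p10) = 0.744*0.7656 + 0.256*0.9358 = 0.8092

0.8092 bits/symbol


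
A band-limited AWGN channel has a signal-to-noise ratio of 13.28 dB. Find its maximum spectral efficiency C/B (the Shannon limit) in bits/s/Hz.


SNR_linear = 10^(13.28/10) = 21.2814; C/B = log2(1 + SNR_linear) = log2(1 + 21.2814) = 4.4778

4.4778 bits/s/Hz


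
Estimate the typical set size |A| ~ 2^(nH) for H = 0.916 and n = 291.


log2|A_typical| = nH = 291 * 0.916 = 266.556, so |A_typical| ~ 2^266.556 = 1.743e+80

1.743e+80


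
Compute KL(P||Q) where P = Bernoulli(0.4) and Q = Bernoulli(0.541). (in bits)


KL = p*log2(p/q) + (1-p)*log2((1-p)/(1-q)) = 0.4*log2(0.4/0.541) + 0.6*log2(0.6/0.459) = 0.0576

0.0576 bits


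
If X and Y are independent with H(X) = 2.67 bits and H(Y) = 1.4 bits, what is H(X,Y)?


For independent variables, H(X,Y) = H(X) + H(Y) = 2.67 + 1.4 = 4.07

4.07 bits


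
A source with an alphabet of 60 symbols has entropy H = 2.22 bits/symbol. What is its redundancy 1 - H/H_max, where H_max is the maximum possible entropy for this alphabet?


H_max = log2(K) = log2(60) = 5.9069 bits/symbol. Redundancy = 1 - H/H_max = 1 - 2.22/5.9069 = 1 - 0.3758 = 0.6242

0.6242


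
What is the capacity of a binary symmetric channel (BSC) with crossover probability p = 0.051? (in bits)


H(p) = -p*log2(p) - (1-p)*log2(1-p) = -0.051*log2(0.051) - 0.949*log2(0.949) = 0.218961 + 0.071668 = 0.2906. C = 1 - H(p) = 1 - 0.2906 = 0.7094

0.7094 bits


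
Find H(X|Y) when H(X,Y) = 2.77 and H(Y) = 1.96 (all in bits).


H(X|Y) = H(X,Y) - H(Y) = 2.77 - 1.96 = 0.81

0.81 bits


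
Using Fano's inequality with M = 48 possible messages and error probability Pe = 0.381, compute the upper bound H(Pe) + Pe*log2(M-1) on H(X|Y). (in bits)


H(Pe) = -Pe*log2(Pe) - (1-Pe)*log2(1-Pe) = -0.381*log2(0.381) - 0.619*log2(0.619) = 0.530404 + 0.428341 = 0.9587. Pe*log2(M-1) = 0.381*log2(47) = 2.116298. Bound = H(Pe) + Pe*log2(M-1) = 0.530404 + 0.428341 + 2.116298 = 3.075

3.075 bits


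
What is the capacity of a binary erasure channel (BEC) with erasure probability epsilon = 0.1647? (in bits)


C = 1 - epsilon = 1 - 0.1647 = 0.8353

0.8353 bits


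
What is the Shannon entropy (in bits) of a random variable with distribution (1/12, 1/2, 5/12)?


H = -sum(p_i * log2(p_i)). Terms: -(1/12)*log2(1/12) = 0.298747; -(1/2)*log2(1/2) = 0.500000; -(5/12)*log2(5/12) = 0.526264. H = 0.298747 + 0.500000 + 0.526264 = 1.325

1.325 bits


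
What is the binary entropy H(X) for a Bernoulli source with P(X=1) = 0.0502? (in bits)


H = -p*log2(p) - (1-p)*log2(1-p). -0.0502*log2(0.0502) = 0.216672; -0.9498*log2(0.9498) = 0.070574. H = 0.216672 + 0.070574 = 0.2872

0.2872 bits


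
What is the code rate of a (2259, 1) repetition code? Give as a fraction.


Rate = k/n = 1/2259

1/2259


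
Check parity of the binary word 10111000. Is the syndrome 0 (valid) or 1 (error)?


Syndrome = XOR of all bits = 1 XOR 0 XOR 1 XOR 1 XOR 1 XOR 0 XOR 0 XOR 0 = 0

0


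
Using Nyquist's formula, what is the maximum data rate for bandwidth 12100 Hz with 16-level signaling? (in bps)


Rate = 2 * B * log2(M) = 2 * 12100 * 4.0 = 96800.0

96800.0 bps


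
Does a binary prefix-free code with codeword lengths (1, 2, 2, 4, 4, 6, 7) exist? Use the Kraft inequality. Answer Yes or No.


Kraft sum = sum(2^(-l_i)) = 1.1484, need <= 1. Result: violated (a binary prefix-free code with these lengths cannot exist)

No


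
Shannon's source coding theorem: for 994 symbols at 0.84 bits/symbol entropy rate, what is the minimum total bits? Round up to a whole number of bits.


Minimum bits >= n * H = 994 * 0.84 = 834.96, rounded up to a whole number of bits = 835

835 bits


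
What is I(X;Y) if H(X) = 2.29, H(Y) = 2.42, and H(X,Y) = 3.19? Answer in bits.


I(X;Y) = H(X) + H(Y) - H(X,Y) = 2.29 + 2.42 - 3.19 = 1.52

1.52 bits


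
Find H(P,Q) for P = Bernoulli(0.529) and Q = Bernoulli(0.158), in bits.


H(P,Q) = -p*log2(q) - (1-p)*log2(1-q). -0.529*log2(0.158) = 1.408200; -0.471*log2(0.842) = 0.116859. H(P,Q) = 1.408200 + 0.116859 = 1.5251

1.5251 bits


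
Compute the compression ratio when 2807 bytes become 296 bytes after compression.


Ratio = original / compressed = 2807 / 296 = 9.4831

9.4831


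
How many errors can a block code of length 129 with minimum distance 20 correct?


Correction capability = floor((d-1)/2) = floor((20-1)/2) = 9

9 errors


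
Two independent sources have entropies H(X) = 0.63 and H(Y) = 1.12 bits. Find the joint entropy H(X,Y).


For independent variables, H(X,Y) = H(X) + H(Y) = 0.63 + 1.12 = 1.75

1.75 bits


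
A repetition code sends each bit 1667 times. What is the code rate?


Rate = k/n = 1/1667

1/1667


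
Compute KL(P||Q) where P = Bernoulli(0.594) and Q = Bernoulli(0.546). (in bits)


KL = p*log2(p/q) + (1-p)*log2((1-p)/(1-q)) = 0.594*log2(0.594/0.546) + 0.406*log2(0.406/0.454) = 0.0068

0.0068 bits


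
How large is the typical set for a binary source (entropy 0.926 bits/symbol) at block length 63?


log2|A_typical| = nH = 63 * 0.926 = 58.338, so |A_typical| ~ 2^58.338 = 3.643e+17

3.643e+17


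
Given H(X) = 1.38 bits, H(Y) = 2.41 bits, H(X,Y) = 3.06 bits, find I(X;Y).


I(X;Y) = H(X) + H(Y) - H(X,Y) = 1.38 + 2.41 - 3.06 = 0.73

0.73 bits


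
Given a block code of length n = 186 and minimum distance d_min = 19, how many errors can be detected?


Detection capability = d_min - 1 = 19 - 1 = 18

18 errors


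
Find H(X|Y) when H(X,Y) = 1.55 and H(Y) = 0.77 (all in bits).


H(X|Y) = H(X,Y) - H(Y) = 1.55 - 0.77 = 0.78

0.78 bits


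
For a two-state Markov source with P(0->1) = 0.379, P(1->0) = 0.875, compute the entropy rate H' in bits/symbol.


Stationary distribution: pi_0 = p10/(p01+p10) = 0.6978, pi_1 = 0.3022. Entropy rate H' = pi_0*H(p01) + pi_1*H(p10) = 0.6978*0.9573 + 0.3022*0.5436 = 0.8323

0.8323 bits/symbol


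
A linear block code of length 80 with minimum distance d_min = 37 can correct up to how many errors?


Correction capability = floor((d-1)/2) = floor((37-1)/2) = 18

18 errors


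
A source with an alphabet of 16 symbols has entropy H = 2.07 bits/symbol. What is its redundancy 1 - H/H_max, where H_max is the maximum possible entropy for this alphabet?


H_max = log2(K) = log2(16) = 4.0 bits/symbol. Redundancy = 1 - H/H_max = 1 - 2.07/4.0 = 1 - 0.5175 = 0.4825

0.4825


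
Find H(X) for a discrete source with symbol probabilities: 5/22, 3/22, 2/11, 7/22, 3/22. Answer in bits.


H = -sum(p_i * log2(p_i)). Terms: -(5/22)*log2(5/22) = 0.485796; -(3/22)*log2(3/22) = 0.391973; -(2/11)*log2(2/11) = 0.447169; -(7/22)*log2(7/22) = 0.525661; -(3/22)*log2(3/22) = 0.391973. H = 0.485796 + 0.391973 + 0.447169 + 0.525661 + 0.391973 = 2.2426

2.2426 bits


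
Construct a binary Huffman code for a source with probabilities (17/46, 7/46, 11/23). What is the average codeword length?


Huffman construction (repeatedly merge the two least-probable nodes; each merge adds 1 bit to every symbol beneath it): 7/46 + 17/46 = 12/23; 11/23 + 12/23 = 1. Resulting codeword lengths (in the order the probabilities were given): (2, 2, 1). L_avg = sum(p_i * l_i) = 17/46*2 + 7/46*2 + 11/23*1 = 35/23 = 1.5217

1.5217 bits


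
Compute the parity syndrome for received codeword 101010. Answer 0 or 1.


Syndrome = XOR of all bits = 1 XOR 0 XOR 1 XOR 0 XOR 1 XOR 0 = 1

1


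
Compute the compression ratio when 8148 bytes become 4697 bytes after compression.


Ratio = original / compressed = 8148 / 4697 = 1.7347

1.7347


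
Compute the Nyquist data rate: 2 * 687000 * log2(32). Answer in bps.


Rate = 2 * B * log2(M) = 2 * 687000 * 5.0 = 6870000.0

6870000.0 bps


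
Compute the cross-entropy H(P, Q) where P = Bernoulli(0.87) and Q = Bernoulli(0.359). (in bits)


H(P,Q) = -p*log2(q) - (1-p)*log2(1-q). -0.87*log2(0.359) = 1.285811; -0.13*log2(0.641) = 0.083408. H(P,Q) = 1.285811 + 0.083408 = 1.3692

1.3692 bits


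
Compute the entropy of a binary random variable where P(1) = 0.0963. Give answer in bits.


H = -p*log2(p) - (1-p)*log2(1-p). -0.0963*log2(0.0963) = 0.325140; -0.9037*log2(0.9037) = 0.132016. H = 0.325140 + 0.132016 = 0.4572

0.4572 bits


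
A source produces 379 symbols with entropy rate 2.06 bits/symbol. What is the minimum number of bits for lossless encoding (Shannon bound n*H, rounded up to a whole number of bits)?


Minimum bits >= n * H = 379 * 2.06 = 780.74, rounded up to a whole number of bits = 781

781 bits


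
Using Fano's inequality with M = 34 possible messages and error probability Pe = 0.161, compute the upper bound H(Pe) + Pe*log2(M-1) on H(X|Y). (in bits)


H(Pe) = -Pe*log2(Pe) - (1-Pe)*log2(1-Pe) = -0.161*log2(0.161) - 0.839*log2(0.839) = 0.424214 + 0.212483 = 0.6367. Pe*log2(M-1) = 0.161*log2(33) = 0.812147. Bound = H(Pe) + Pe*log2(M-1) = 0.424214 + 0.212483 + 0.812147 = 1.4488

1.4488 bits


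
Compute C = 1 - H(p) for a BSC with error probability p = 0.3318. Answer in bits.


H(p) = -p*log2(p) - (1-p)*log2(1-p) = -0.3318*log2(0.3318) - 0.6682*log2(0.6682) = 0.528098 + 0.388657 = 0.9168. C = 1 - H(p) = 1 - 0.9168 = 0.0832

0.0832 bits


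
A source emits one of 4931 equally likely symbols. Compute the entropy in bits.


H = log2(n) = log2(4931) = 12.2677

12.2677 bits


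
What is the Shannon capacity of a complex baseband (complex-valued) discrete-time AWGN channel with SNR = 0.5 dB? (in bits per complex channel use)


SNR_linear = 10^(0.5/10) = 1.122; C = log2(1 + SNR_linear) = log2(1 + 1.122) = 1.0854

1.0854 bits/channel use


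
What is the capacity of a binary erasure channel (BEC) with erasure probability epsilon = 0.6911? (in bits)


C = 1 - epsilon = 1 - 0.6911 = 0.3089

0.3089 bits


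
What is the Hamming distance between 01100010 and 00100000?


Count differing positions: . ^ . . . . ^ . = 2 differences

2


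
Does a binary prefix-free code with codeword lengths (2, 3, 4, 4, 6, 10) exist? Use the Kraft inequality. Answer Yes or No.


Kraft sum = sum(2^(-l_i)) = 0.5166, need <= 1. Result: satisfied (a binary prefix-free code with these lengths exists)

Yes


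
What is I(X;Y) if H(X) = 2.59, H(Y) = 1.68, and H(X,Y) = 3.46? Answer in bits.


I(X;Y) = H(X) + H(Y) - H(X,Y) = 2.59 + 1.68 - 3.46 = 0.81

0.81 bits


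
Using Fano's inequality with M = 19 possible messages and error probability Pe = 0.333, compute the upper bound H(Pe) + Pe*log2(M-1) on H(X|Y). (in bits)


H(Pe) = -Pe*log2(Pe) - (1-Pe)*log2(1-Pe) = -0.333*log2(0.333) - 0.667*log2(0.667) = 0.528273 + 0.389689 = 0.918. Pe*log2(M-1) = 0.333*log2(18) = 1.388585. Bound = H(Pe) + Pe*log2(M-1) = 0.528273 + 0.389689 + 1.388585 = 2.3065

2.3065 bits


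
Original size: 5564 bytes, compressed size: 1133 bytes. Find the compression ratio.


Ratio = original / compressed = 5564 / 1133 = 4.9109

4.9109


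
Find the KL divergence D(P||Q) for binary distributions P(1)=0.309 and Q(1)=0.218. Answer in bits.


KL = p*log2(p/q) + (1-p)*log2((1-p)/(1-q)) = 0.309*log2(0.309/0.218) + 0.691*log2(0.691/0.782) = 0.0322

0.0322 bits


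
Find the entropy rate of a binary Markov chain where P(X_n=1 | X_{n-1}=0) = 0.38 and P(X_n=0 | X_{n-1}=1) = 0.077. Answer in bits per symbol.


Stationary distribution: pi_0 = p10/(p01+p10) = 0.1685, pi_1 = 0.8315. Entropy rate H' = pi_0*H(p01) + pi_1*H(p10) = 0.1685*0.958 + 0.8315*0.3915 = 0.487

0.487 bits/symbol


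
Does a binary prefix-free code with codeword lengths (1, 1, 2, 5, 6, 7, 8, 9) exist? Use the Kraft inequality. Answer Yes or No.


Kraft sum = sum(2^(-l_i)) = 1.3105, need <= 1. Result: violated (a binary prefix-free code with these lengths cannot exist)

No


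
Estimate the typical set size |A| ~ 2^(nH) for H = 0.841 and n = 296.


log2|A_typical| = nH = 296 * 0.841 = 248.936, so |A_typical| ~ 2^248.936 = 8.654e+74

8.654e+74


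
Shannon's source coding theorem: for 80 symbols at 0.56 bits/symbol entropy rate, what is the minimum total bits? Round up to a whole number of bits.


Minimum bits >= n * H = 80 * 0.56 = 44.8, rounded up to a whole number of bits = 45

45 bits


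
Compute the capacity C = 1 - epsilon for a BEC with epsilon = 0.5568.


C = 1 - epsilon = 1 - 0.5568 = 0.4432

0.4432 bits


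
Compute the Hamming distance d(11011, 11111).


Count differing positions: . . ^ . . = 1 differences

1


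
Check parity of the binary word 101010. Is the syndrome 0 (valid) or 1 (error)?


Syndrome = XOR of all bits = 1 XOR 0 XOR 1 XOR 0 XOR 1 XOR 0 = 1

1


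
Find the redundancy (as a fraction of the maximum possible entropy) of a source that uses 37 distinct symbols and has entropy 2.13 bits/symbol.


H_max = log2(K) = log2(37) = 5.2095 bits/symbol. Redundancy = 1 - H/H_max = 1 - 2.13/5.2095 = 1 - 0.4089 = 0.5911

0.5911


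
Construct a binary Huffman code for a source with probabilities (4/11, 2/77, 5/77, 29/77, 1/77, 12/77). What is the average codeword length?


Huffman construction (repeatedly merge the two least-probable nodes; each merge adds 1 bit to every symbol beneath it): 1/77 + 2/77 = 3/77; 3/77 + 5/77 = 8/77; 8/77 + 12/77 = 20/77; 20/77 + 4/11 = 48/77; 29/77 + 48/77 = 1. Resulting codeword lengths (in the order the probabilities were given): (2, 5, 4, 1, 5, 3). L_avg = sum(p_i * l_i) = 4/11*2 + 2/77*5 + 5/77*4 + 29/77*1 + 1/77*5 + 12/77*3 = 156/77 = 2.026

2.026 bits


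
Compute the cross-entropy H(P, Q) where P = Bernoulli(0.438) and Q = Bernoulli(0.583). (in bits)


H(P,Q) = -p*log2(q) - (1-p)*log2(1-q). -0.438*log2(0.583) = 0.340953; -0.562*log2(0.417) = 0.709177. H(P,Q) = 0.340953 + 0.709177 = 1.0501

1.0501 bits


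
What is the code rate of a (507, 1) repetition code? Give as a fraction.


Rate = k/n = 1/507

1/507


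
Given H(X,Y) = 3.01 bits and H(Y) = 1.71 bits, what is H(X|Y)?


H(X|Y) = H(X,Y) - H(Y) = 3.01 - 1.71 = 1.3

1.3 bits


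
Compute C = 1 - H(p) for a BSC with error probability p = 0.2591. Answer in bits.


H(p) = -p*log2(p) - (1-p)*log2(1-p) = -0.2591*log2(0.2591) - 0.7409*log2(0.7409) = 0.504835 + 0.320550 = 0.8254. C = 1 - H(p) = 1 - 0.8254 = 0.1746

0.1746 bits


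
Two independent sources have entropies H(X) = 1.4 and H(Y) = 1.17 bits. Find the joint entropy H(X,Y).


For independent variables, H(X,Y) = H(X) + H(Y) = 1.4 + 1.17 = 2.57

2.57 bits


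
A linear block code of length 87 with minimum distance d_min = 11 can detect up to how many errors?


Detection capability = d_min - 1 = 11 - 1 = 10

10 errors


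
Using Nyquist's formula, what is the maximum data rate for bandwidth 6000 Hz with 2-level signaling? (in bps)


Rate = 2 * B * log2(M) = 2 * 6000 * 1.0 = 12000.0

12000.0 bps


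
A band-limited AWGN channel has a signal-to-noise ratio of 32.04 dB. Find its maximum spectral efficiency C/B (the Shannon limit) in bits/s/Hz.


SNR_linear = 10^(32.04/10) = 1599.558; C/B = log2(1 + SNR_linear) = log2(1 + 1599.558) = 10.6444

10.6444 bits/s/Hz


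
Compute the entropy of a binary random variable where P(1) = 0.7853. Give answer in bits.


H = -p*log2(p) - (1-p)*log2(1-p). -0.7853*log2(0.7853) = 0.273822; -0.2147*log2(0.2147) = 0.476549. H = 0.273822 + 0.476549 = 0.7504

0.7504 bits


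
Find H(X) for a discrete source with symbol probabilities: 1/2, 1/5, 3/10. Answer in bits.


H = -sum(p_i * log2(p_i)). Terms: -(1/2)*log2(1/2) = 0.500000; -(1/5)*log2(1/5) = 0.464386; -(3/10)*log2(3/10) = 0.521090. H = 0.500000 + 0.464386 + 0.521090 = 1.4855

1.4855 bits


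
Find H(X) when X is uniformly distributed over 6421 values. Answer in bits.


H = log2(n) = log2(6421) = 12.6486

12.6486 bits


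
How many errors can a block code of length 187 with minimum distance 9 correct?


Correction capability = floor((d-1)/2) = floor((9-1)/2) = 4

4 errors


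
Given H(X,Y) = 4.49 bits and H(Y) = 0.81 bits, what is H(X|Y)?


H(X|Y) = H(X,Y) - H(Y) = 4.49 - 0.81 = 3.68

3.68 bits


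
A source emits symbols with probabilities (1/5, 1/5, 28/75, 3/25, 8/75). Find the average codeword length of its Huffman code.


Huffman construction (repeatedly merge the two least-probable nodes; each merge adds 1 bit to every symbol beneath it): 8/75 + 3/25 = 17/75; 1/5 + 1/5 = 2/5; 17/75 + 28/75 = 3/5; 2/5 + 3/5 = 1. Resulting codeword lengths (in the order the probabilities were given): (2, 2, 2, 3, 3). L_avg = sum(p_i * l_i) = 1/5*2 + 1/5*2 + 28/75*2 + 3/25*3 + 8/75*3 = 167/75 = 2.2267

2.2267 bits


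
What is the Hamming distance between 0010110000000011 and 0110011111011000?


Count differing positions: . ^ . . ^ . ^ ^ ^ ^ . ^ ^ . ^ ^ = 10 differences

10


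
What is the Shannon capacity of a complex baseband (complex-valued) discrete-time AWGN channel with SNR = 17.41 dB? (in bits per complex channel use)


SNR_linear = 10^(17.41/10) = 55.0808; C = log2(1 + SNR_linear) = log2(1 + 55.0808) = 5.8094

5.8094 bits/channel use


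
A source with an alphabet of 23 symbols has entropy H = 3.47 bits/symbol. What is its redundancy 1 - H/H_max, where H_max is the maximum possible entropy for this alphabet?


H_max = log2(K) = log2(23) = 4.5236 bits/symbol. Redundancy = 1 - H/H_max = 1 - 3.47/4.5236 = 1 - 0.7671 = 0.2329

0.2329


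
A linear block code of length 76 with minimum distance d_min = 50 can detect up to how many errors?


Detection capability = d_min - 1 = 50 - 1 = 49

49 errors


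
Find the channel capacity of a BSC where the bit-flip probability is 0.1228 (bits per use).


H(p) = -p*log2(p) - (1-p)*log2(1-p) = -0.1228*log2(0.1228) - 0.8772*log2(0.8772) = 0.371546 + 0.165810 = 0.5374. C = 1 - H(p) = 1 - 0.5374 = 0.4626

0.4626 bits


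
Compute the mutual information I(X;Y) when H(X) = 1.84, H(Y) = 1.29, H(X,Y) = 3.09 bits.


I(X;Y) = H(X) + H(Y) - H(X,Y) = 1.84 + 1.29 - 3.09 = 0.04

0.04 bits


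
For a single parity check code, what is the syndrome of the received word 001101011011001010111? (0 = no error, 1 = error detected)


Syndrome = XOR of all bits = 0 XOR 0 XOR 1 XOR 1 XOR 0 XOR 1 XOR 0 XOR 1 XOR 1 XOR 0 XOR 1 XOR 1 XOR 0 XOR 0 XOR 1 XOR 0 XOR 1 XOR 0 XOR 1 XOR 1 XOR 1 = 0

0


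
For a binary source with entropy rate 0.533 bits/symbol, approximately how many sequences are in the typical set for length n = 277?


log2|A_typical| = nH = 277 * 0.533 = 147.641, so |A_typical| ~ 2^147.641 = 2.782e+44

2.782e+44


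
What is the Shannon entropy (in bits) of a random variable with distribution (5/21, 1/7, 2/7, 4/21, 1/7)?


H = -sum(p_i * log2(p_i)). Terms: -(5/21)*log2(5/21) = 0.492950; -(1/7)*log2(1/7) = 0.401051; -(2/7)*log2(2/7) = 0.516387; -(4/21)*log2(4/21) = 0.455680; -(1/7)*log2(1/7) = 0.401051. H = 0.492950 + 0.401051 + 0.516387 + 0.455680 + 0.401051 = 2.2671

2.2671 bits


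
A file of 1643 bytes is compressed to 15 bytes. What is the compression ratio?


Ratio = original / compressed = 1643 / 15 = 109.5333

109.5333


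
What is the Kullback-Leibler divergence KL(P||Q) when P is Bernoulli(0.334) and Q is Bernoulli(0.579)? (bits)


KL = p*log2(p/q) + (1-p)*log2((1-p)/(1-q)) = 0.334*log2(0.334/0.579) + 0.666*log2(0.666/0.421) = 0.1756

0.1756 bits


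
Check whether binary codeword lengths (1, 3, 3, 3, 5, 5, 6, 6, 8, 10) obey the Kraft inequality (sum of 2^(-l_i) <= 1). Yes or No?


Kraft sum = sum(2^(-l_i)) = 0.9736, need <= 1. Result: satisfied (a binary prefix-free code with these lengths exists)

Yes


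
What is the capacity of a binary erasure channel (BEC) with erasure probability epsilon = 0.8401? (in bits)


C = 1 - epsilon = 1 - 0.8401 = 0.1599

0.1599 bits


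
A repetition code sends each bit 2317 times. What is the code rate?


Rate = k/n = 1/2317

1/2317


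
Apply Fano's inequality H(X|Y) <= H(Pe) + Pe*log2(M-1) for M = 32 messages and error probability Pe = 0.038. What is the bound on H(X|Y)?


H(Pe) = -Pe*log2(Pe) - (1-Pe)*log2(1-Pe) = -0.038*log2(0.038) - 0.962*log2(0.962) = 0.179279 + 0.053767 = 0.233. Pe*log2(M-1) = 0.038*log2(31) = 0.188259. Bound = H(Pe) + Pe*log2(M-1) = 0.179279 + 0.053767 + 0.188259 = 0.4213

0.4213 bits


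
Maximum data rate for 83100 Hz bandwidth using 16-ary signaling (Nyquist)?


Rate = 2 * B * log2(M) = 2 * 83100 * 4.0 = 664800.0

664800.0 bps


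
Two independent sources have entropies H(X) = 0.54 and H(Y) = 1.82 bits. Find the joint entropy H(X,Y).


For independent variables, H(X,Y) = H(X) + H(Y) = 0.54 + 1.82 = 2.36

2.36 bits


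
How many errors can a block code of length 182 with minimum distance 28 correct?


Correction capability = floor((d-1)/2) = floor((28-1)/2) = 13

13 errors


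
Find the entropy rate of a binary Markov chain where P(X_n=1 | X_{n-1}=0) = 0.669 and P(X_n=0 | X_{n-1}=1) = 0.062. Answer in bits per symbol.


Stationary distribution: pi_0 = p10/(p01+p10) = 0.0848, pi_1 = 0.9152. Entropy rate H' = pi_0*H(p01) + pi_1*H(p10) = 0.0848*0.9159 + 0.9152*0.3353 = 0.3846

0.3846 bits/symbol


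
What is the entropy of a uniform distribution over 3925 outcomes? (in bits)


H = log2(n) = log2(3925) = 11.9385

11.9385 bits


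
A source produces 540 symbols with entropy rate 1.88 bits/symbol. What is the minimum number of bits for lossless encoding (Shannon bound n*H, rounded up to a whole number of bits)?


Minimum bits >= n * H = 540 * 1.88 = 1015.2, rounded up to a whole number of bits = 1016

1016 bits


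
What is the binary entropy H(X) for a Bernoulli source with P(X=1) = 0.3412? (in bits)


H = -p*log2(p) - (1-p)*log2(1-p). -0.3412*log2(0.3412) = 0.529307; -0.6588*log2(0.6588) = 0.396655. H = 0.529307 + 0.396655 = 0.926

0.926 bits


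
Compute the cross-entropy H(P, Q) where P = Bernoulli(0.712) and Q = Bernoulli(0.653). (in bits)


H(P,Q) = -p*log2(q) - (1-p)*log2(1-q). -0.712*log2(0.653) = 0.437770; -0.288*log2(0.347) = 0.439774. H(P,Q) = 0.437770 + 0.439774 = 0.8775

0.8775 bits


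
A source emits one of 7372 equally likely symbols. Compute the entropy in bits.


H = log2(n) = log2(7372) = 12.8478

12.8478 bits


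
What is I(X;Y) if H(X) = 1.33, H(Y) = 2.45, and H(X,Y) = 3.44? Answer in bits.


I(X;Y) = H(X) + H(Y) - H(X,Y) = 1.33 + 2.45 - 3.44 = 0.34

0.34 bits


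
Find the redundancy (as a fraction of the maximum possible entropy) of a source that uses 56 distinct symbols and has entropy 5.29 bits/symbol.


H_max = log2(K) = log2(56) = 5.8074 bits/symbol. Redundancy = 1 - H/H_max = 1 - 5.29/5.8074 = 1 - 0.9109 = 0.0891

0.0891


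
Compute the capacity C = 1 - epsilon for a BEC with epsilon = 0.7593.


C = 1 - epsilon = 1 - 0.7593 = 0.2407

0.2407 bits


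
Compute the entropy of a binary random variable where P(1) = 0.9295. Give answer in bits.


H = -p*log2(p) - (1-p)*log2(1-p). -0.9295*log2(0.9295) = 0.098037; -0.0705*log2(0.0705) = 0.269749. H = 0.098037 + 0.269749 = 0.3678

0.3678 bits


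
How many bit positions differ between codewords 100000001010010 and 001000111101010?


Count differing positions: ^ . ^ . . . ^ ^ . ^ ^ ^ . . . = 7 differences

7


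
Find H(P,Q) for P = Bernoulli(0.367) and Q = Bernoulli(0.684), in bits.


H(P,Q) = -p*log2(q) - (1-p)*log2(1-q). -0.367*log2(0.684) = 0.201091; -0.633*log2(0.316) = 1.052048. H(P,Q) = 0.201091 + 1.052048 = 1.2531

1.2531 bits


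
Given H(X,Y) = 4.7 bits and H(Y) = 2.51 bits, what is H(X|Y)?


H(X|Y) = H(X,Y) - H(Y) = 4.7 - 2.51 = 2.19

2.19 bits


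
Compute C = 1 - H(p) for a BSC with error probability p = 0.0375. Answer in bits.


H(p) = -p*log2(p) - (1-p)*log2(1-p) = -0.0375*log2(0.0375) - 0.9625*log2(0.9625) = 0.177636 + 0.053074 = 0.2307. C = 1 - H(p) = 1 - 0.2307 = 0.7693

0.7693 bits


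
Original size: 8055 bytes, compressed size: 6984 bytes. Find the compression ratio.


Ratio = original / compressed = 8055 / 6984 = 1.1534

1.1534


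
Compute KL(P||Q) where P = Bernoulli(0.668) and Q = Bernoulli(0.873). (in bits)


KL = p*log2(p/q) + (1-p)*log2((1-p)/(1-q)) = 0.668*log2(0.668/0.873) + 0.332*log2(0.332/0.127) = 0.2023

0.2023 bits


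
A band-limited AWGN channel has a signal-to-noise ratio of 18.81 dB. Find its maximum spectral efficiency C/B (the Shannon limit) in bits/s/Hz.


SNR_linear = 10^(18.81/10) = 76.0326; C/B = log2(1 + SNR_linear) = log2(1 + 76.0326) = 6.2674

6.2674 bits/s/Hz


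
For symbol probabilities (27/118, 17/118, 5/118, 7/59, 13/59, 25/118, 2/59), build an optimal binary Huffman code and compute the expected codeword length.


Huffman construction (repeatedly merge the two least-probable nodes; each merge adds 1 bit to every symbol beneath it): 2/59 + 5/118 = 9/118; 9/118 + 7/59 = 23/118; 17/118 + 23/118 = 20/59; 25/118 + 13/59 = 51/118; 27/118 + 20/59 = 67/118; 51/118 + 67/118 = 1. Resulting codeword lengths (in the order the probabilities were given): (2, 3, 5, 4, 2, 2, 5). L_avg = sum(p_i * l_i) = 27/118*2 + 17/118*3 + 5/118*5 + 7/59*4 + 13/59*2 + 25/118*2 + 2/59*5 = 154/59 = 2.6102

2.6102 bits


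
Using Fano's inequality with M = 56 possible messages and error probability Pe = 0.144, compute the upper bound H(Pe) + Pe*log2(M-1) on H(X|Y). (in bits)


H(Pe) = -Pe*log2(Pe) - (1-Pe)*log2(1-Pe) = -0.144*log2(0.144) - 0.856*log2(0.856) = 0.402604 + 0.192016 = 0.5946. Pe*log2(M-1) = 0.144*log2(55) = 0.832516. Bound = H(Pe) + Pe*log2(M-1) = 0.402604 + 0.192016 + 0.832516 = 1.4271

1.4271 bits
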